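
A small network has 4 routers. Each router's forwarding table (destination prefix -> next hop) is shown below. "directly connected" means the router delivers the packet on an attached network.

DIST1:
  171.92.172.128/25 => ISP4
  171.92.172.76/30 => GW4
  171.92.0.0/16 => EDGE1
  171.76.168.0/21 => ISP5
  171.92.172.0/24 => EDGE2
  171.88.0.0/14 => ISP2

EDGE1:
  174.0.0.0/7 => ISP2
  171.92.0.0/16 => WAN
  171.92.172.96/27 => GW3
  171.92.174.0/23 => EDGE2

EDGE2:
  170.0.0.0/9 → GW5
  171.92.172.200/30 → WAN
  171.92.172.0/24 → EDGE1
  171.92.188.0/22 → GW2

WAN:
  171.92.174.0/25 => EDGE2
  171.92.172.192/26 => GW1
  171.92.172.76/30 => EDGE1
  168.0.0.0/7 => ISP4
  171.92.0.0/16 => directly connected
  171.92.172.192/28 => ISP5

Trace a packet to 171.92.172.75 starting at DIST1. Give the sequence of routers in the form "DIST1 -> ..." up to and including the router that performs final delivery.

At DIST1: longest match for 171.92.172.75 is 171.92.172.0/24 -> EDGE2
At EDGE2: longest match for 171.92.172.75 is 171.92.172.0/24 -> EDGE1
At EDGE1: longest match for 171.92.172.75 is 171.92.0.0/16 -> WAN
At WAN: longest match for 171.92.172.75 is 171.92.0.0/16 -> directly connected

DIST1 -> EDGE2 -> EDGE1 -> WAN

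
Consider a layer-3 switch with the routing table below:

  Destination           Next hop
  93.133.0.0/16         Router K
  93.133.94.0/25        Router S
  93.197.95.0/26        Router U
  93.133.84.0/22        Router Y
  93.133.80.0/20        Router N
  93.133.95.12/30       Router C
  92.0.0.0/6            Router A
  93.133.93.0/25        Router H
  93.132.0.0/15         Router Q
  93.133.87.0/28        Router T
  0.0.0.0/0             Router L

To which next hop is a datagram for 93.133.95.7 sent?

Routes whose prefix contains 93.133.95.7:
  0.0.0.0/0 (default, matches everything) -> Router L
  92.0.0.0/6 (92.0.0.0 - 95.255.255.255) -> Router A
  93.132.0.0/15 (93.132.0.0 - 93.133.255.255) -> Router Q
  93.133.0.0/16 (93.133.0.0 - 93.133.255.255) -> Router K
  93.133.80.0/20 (93.133.80.0 - 93.133.95.255) -> Router N
More-specific entries that do NOT match:
  93.133.95.12/30 (93.133.95.12 - 93.133.95.15) does not contain 93.133.95.7
  93.133.87.0/28 (93.133.87.0 - 93.133.87.15) does not contain 93.133.95.7
  93.197.95.0/26 (93.197.95.0 - 93.197.95.63) does not contain 93.133.95.7
  93.133.94.0/25 (93.133.94.0 - 93.133.94.127) does not contain 93.133.95.7
  93.133.93.0/25 (93.133.93.0 - 93.133.93.127) does not contain 93.133.95.7
  93.133.84.0/22 (93.133.84.0 - 93.133.87.255) does not contain 93.133.95.7
Longest matching prefix is /20 -> next hop Router N.

Router N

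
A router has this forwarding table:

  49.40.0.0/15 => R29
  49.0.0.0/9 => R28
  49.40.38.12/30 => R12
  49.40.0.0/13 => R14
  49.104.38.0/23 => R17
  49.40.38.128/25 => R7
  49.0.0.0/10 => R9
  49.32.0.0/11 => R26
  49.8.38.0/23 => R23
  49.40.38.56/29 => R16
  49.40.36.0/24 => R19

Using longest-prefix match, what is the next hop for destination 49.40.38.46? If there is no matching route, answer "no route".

R29

Routes whose prefix contains 49.40.38.46:
  49.0.0.0/9 (49.0.0.0 - 49.127.255.255) -> R28
  49.0.0.0/10 (49.0.0.0 - 49.63.255.255) -> R9
  49.32.0.0/11 (49.32.0.0 - 49.63.255.255) -> R26
  49.40.0.0/13 (49.40.0.0 - 49.47.255.255) -> R14
  49.40.0.0/15 (49.40.0.0 - 49.41.255.255) -> R29
More-specific entries that do NOT match:
  49.40.38.12/30 (49.40.38.12 - 49.40.38.15) does not contain 49.40.38.46
  49.40.38.56/29 (49.40.38.56 - 49.40.38.63) does not contain 49.40.38.46
  49.40.38.128/25 (49.40.38.128 - 49.40.38.255) does not contain 49.40.38.46
  49.40.36.0/24 (49.40.36.0 - 49.40.36.255) does not contain 49.40.38.46
  49.104.38.0/23 (49.104.38.0 - 49.104.39.255) does not contain 49.40.38.46
  49.8.38.0/23 (49.8.38.0 - 49.8.39.255) does not contain 49.40.38.46
Longest matching prefix is /15 -> next hop R29.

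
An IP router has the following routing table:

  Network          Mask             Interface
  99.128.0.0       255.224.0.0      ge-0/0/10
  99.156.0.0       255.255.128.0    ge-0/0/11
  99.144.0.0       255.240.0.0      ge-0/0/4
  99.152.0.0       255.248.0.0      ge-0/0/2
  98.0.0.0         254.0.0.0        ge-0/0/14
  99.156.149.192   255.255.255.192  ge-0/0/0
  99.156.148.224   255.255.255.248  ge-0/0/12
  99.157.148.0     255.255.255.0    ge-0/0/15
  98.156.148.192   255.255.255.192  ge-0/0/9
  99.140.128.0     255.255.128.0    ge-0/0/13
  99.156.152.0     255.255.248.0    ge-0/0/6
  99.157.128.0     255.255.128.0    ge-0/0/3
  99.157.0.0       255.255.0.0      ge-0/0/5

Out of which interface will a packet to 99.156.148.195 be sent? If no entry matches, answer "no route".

ge-0/0/2

Routes whose prefix contains 99.156.148.195:
  98.0.0.0/7 (98.0.0.0 - 99.255.255.255) -> ge-0/0/14
  99.128.0.0/11 (99.128.0.0 - 99.159.255.255) -> ge-0/0/10
  99.144.0.0/12 (99.144.0.0 - 99.159.255.255) -> ge-0/0/4
  99.152.0.0/13 (99.152.0.0 - 99.159.255.255) -> ge-0/0/2
More-specific entries that do NOT match:
  99.156.148.224/29 (99.156.148.224 - 99.156.148.231) does not contain 99.156.148.195
  99.156.149.192/26 (99.156.149.192 - 99.156.149.255) does not contain 99.156.148.195
  98.156.148.192/26 (98.156.148.192 - 98.156.148.255) does not contain 99.156.148.195
  99.157.148.0/24 (99.157.148.0 - 99.157.148.255) does not contain 99.156.148.195
  99.156.152.0/21 (99.156.152.0 - 99.156.159.255) does not contain 99.156.148.195
  99.156.0.0/17 (99.156.0.0 - 99.156.127.255) does not contain 99.156.148.195
  99.140.128.0/17 (99.140.128.0 - 99.140.255.255) does not contain 99.156.148.195
  99.157.128.0/17 (99.157.128.0 - 99.157.255.255) does not contain 99.156.148.195
  99.157.0.0/16 (99.157.0.0 - 99.157.255.255) does not contain 99.156.148.195
Longest matching prefix is /13 -> interface ge-0/0/2.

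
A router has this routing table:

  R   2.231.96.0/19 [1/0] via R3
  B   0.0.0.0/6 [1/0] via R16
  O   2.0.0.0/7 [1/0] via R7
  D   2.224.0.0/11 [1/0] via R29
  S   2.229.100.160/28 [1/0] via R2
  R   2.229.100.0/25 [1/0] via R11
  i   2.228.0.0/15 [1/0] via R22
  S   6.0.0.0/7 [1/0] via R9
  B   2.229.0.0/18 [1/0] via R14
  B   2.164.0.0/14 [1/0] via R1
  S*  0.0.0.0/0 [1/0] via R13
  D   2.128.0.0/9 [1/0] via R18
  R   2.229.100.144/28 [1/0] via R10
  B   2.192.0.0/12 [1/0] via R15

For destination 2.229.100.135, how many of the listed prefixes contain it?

6

Prefixes containing 2.229.100.135:
  0.0.0.0/0 (default, matches everything)
  0.0.0.0/6 (0.0.0.0 - 3.255.255.255)
  2.0.0.0/7 (2.0.0.0 - 3.255.255.255)
  2.128.0.0/9 (2.128.0.0 - 2.255.255.255)
  2.224.0.0/11 (2.224.0.0 - 2.255.255.255)
  2.228.0.0/15 (2.228.0.0 - 2.229.255.255)
Total matching entries: 6.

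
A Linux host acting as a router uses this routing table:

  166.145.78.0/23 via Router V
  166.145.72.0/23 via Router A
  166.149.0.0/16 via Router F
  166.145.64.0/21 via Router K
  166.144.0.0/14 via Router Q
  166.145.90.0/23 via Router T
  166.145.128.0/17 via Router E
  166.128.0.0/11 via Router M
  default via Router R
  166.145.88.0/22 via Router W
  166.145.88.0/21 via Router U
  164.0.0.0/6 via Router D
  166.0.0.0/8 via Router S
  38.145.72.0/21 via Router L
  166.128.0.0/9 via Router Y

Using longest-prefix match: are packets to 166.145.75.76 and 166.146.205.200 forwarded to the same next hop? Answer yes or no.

yes

166.145.75.76: longest match 166.144.0.0/14 -> Router Q
166.146.205.200: longest match 166.144.0.0/14 -> Router Q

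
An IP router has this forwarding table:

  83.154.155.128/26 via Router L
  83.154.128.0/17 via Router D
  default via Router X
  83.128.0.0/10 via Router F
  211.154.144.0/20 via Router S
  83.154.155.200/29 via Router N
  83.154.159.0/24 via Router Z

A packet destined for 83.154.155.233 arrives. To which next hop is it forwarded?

Routes whose prefix contains 83.154.155.233:
  0.0.0.0/0 (default, matches everything) -> Router X
  83.128.0.0/10 (83.128.0.0 - 83.191.255.255) -> Router F
  83.154.128.0/17 (83.154.128.0 - 83.154.255.255) -> Router D
More-specific entries that do NOT match:
  83.154.155.200/29 (83.154.155.200 - 83.154.155.207) does not contain 83.154.155.233
  83.154.155.128/26 (83.154.155.128 - 83.154.155.191) does not contain 83.154.155.233
  83.154.159.0/24 (83.154.159.0 - 83.154.159.255) does not contain 83.154.155.233
  211.154.144.0/20 (211.154.144.0 - 211.154.159.255) does not contain 83.154.155.233
Longest matching prefix is /17 -> next hop Router D.

Router D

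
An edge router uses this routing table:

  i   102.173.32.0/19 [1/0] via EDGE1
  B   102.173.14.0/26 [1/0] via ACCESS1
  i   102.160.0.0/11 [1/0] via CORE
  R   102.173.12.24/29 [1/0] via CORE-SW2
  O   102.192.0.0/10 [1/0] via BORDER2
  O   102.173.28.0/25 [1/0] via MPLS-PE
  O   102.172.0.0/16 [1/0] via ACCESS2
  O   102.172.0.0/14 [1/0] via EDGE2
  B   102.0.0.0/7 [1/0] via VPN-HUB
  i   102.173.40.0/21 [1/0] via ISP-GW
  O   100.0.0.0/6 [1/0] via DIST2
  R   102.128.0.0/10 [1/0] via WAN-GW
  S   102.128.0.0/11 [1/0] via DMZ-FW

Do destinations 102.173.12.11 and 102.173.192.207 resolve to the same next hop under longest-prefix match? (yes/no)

yes

102.173.12.11: longest match 102.172.0.0/14 -> EDGE2
102.173.192.207: longest match 102.172.0.0/14 -> EDGE2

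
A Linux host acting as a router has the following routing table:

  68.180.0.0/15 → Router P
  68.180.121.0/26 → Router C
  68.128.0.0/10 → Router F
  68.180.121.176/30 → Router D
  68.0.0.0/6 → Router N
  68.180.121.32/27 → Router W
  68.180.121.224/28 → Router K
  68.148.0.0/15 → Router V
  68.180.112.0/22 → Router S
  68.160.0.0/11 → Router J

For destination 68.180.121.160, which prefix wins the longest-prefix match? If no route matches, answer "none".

68.180.0.0/15

Entries matching 68.180.121.160:
  68.0.0.0/6 (68.0.0.0 - 71.255.255.255)
  68.128.0.0/10 (68.128.0.0 - 68.191.255.255)
  68.160.0.0/11 (68.160.0.0 - 68.191.255.255)
  68.180.0.0/15 (68.180.0.0 - 68.181.255.255)
Most specific is 68.180.0.0/15.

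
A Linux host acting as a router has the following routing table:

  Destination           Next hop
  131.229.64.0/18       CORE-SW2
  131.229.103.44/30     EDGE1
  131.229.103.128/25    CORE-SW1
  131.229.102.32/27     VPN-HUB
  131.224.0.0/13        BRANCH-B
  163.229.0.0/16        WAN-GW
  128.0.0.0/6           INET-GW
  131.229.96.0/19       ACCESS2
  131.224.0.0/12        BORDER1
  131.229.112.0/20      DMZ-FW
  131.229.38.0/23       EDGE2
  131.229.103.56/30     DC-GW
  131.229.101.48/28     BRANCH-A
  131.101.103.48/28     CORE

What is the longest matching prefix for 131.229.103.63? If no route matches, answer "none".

131.229.96.0/19

Entries matching 131.229.103.63:
  128.0.0.0/6 (128.0.0.0 - 131.255.255.255)
  131.224.0.0/12 (131.224.0.0 - 131.239.255.255)
  131.224.0.0/13 (131.224.0.0 - 131.231.255.255)
  131.229.64.0/18 (131.229.64.0 - 131.229.127.255)
  131.229.96.0/19 (131.229.96.0 - 131.229.127.255)
Most specific is 131.229.96.0/19.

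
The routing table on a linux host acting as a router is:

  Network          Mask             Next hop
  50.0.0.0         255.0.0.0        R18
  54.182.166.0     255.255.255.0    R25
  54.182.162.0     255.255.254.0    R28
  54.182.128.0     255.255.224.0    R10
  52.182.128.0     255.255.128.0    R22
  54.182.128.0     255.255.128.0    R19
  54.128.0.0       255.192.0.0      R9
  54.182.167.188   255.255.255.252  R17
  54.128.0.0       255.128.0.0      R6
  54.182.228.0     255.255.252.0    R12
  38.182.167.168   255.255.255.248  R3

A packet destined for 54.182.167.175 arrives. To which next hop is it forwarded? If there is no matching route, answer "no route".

Routes whose prefix contains 54.182.167.175:
  54.128.0.0/9 (54.128.0.0 - 54.255.255.255) -> R6
  54.128.0.0/10 (54.128.0.0 - 54.191.255.255) -> R9
  54.182.128.0/17 (54.182.128.0 - 54.182.255.255) -> R19
More-specific entries that do NOT match:
  54.182.167.188/30 (54.182.167.188 - 54.182.167.191) does not contain 54.182.167.175
  38.182.167.168/29 (38.182.167.168 - 38.182.167.175) does not contain 54.182.167.175
  54.182.166.0/24 (54.182.166.0 - 54.182.166.255) does not contain 54.182.167.175
  54.182.162.0/23 (54.182.162.0 - 54.182.163.255) does not contain 54.182.167.175
  54.182.228.0/22 (54.182.228.0 - 54.182.231.255) does not contain 54.182.167.175
  54.182.128.0/19 (54.182.128.0 - 54.182.159.255) does not contain 54.182.167.175
Longest matching prefix is /17 -> next hop R19.

R19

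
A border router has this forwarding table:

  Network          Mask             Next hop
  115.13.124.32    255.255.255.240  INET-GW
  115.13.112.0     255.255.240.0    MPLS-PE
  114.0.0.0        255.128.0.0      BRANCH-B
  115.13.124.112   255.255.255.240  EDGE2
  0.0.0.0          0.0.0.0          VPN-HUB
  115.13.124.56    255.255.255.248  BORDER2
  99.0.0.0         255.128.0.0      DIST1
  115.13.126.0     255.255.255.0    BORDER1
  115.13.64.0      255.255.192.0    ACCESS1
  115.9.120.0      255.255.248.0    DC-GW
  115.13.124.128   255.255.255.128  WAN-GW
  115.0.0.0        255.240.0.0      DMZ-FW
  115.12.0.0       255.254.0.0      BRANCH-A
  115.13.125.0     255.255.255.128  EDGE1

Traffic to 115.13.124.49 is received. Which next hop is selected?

MPLS-PE

Routes whose prefix contains 115.13.124.49:
  0.0.0.0/0 (default, matches everything) -> VPN-HUB
  115.0.0.0/12 (115.0.0.0 - 115.15.255.255) -> DMZ-FW
  115.12.0.0/15 (115.12.0.0 - 115.13.255.255) -> BRANCH-A
  115.13.64.0/18 (115.13.64.0 - 115.13.127.255) -> ACCESS1
  115.13.112.0/20 (115.13.112.0 - 115.13.127.255) -> MPLS-PE
More-specific entries that do NOT match:
  115.13.124.56/29 (115.13.124.56 - 115.13.124.63) does not contain 115.13.124.49
  115.13.124.32/28 (115.13.124.32 - 115.13.124.47) does not contain 115.13.124.49
  115.13.124.112/28 (115.13.124.112 - 115.13.124.127) does not contain 115.13.124.49
  115.13.124.128/25 (115.13.124.128 - 115.13.124.255) does not contain 115.13.124.49
  115.13.125.0/25 (115.13.125.0 - 115.13.125.127) does not contain 115.13.124.49
  115.13.126.0/24 (115.13.126.0 - 115.13.126.255) does not contain 115.13.124.49
  115.9.120.0/21 (115.9.120.0 - 115.9.127.255) does not contain 115.13.124.49
Longest matching prefix is /20 -> next hop MPLS-PE.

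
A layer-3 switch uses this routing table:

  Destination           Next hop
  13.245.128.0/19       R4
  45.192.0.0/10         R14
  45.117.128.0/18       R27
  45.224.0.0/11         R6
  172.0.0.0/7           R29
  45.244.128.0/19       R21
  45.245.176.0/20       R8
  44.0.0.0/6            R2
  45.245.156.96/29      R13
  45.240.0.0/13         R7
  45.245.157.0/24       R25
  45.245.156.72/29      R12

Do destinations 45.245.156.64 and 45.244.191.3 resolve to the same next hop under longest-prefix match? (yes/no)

45.245.156.64: longest match 45.240.0.0/13 -> R7
45.244.191.3: longest match 45.240.0.0/13 -> R7

yes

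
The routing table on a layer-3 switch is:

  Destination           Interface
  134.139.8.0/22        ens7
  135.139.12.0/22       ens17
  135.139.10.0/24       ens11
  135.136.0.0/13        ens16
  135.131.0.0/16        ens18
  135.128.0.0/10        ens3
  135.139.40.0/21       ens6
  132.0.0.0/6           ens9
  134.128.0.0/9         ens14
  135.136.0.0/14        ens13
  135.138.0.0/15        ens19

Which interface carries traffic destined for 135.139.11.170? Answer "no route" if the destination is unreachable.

ens19

Routes whose prefix contains 135.139.11.170:
  132.0.0.0/6 (132.0.0.0 - 135.255.255.255) -> ens9
  135.128.0.0/10 (135.128.0.0 - 135.191.255.255) -> ens3
  135.136.0.0/13 (135.136.0.0 - 135.143.255.255) -> ens16
  135.136.0.0/14 (135.136.0.0 - 135.139.255.255) -> ens13
  135.138.0.0/15 (135.138.0.0 - 135.139.255.255) -> ens19
More-specific entries that do NOT match:
  135.139.10.0/24 (135.139.10.0 - 135.139.10.255) does not contain 135.139.11.170
  134.139.8.0/22 (134.139.8.0 - 134.139.11.255) does not contain 135.139.11.170
  135.139.12.0/22 (135.139.12.0 - 135.139.15.255) does not contain 135.139.11.170
  135.139.40.0/21 (135.139.40.0 - 135.139.47.255) does not contain 135.139.11.170
  135.131.0.0/16 (135.131.0.0 - 135.131.255.255) does not contain 135.139.11.170
Longest matching prefix is /15 -> interface ens19.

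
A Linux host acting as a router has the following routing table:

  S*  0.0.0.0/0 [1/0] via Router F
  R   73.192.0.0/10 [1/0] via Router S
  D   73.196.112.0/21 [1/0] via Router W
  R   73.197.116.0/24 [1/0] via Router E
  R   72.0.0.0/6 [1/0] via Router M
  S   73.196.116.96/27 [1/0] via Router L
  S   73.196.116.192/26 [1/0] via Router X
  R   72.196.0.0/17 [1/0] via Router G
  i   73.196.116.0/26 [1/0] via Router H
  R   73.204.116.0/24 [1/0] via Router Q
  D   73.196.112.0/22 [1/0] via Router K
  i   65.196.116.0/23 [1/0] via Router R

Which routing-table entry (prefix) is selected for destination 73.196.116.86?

Entries matching 73.196.116.86:
  0.0.0.0/0 (default, matches everything)
  72.0.0.0/6 (72.0.0.0 - 75.255.255.255)
  73.192.0.0/10 (73.192.0.0 - 73.255.255.255)
  73.196.112.0/21 (73.196.112.0 - 73.196.119.255)
Most specific is 73.196.112.0/21.

73.196.112.0/21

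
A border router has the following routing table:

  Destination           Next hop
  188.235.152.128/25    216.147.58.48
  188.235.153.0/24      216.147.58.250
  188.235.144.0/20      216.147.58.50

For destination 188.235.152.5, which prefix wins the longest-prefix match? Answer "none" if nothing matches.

188.235.144.0/20

Entries matching 188.235.152.5:
  188.235.144.0/20 (188.235.144.0 - 188.235.159.255)
Most specific is 188.235.144.0/20.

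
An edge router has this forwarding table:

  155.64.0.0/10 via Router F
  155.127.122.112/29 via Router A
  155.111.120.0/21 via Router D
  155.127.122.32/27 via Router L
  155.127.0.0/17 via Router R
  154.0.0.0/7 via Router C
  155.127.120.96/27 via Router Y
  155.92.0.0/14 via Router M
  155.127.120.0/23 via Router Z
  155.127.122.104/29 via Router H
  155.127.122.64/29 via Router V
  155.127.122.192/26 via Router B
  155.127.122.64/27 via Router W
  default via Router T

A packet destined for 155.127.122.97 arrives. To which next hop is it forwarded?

Router R

Routes whose prefix contains 155.127.122.97:
  0.0.0.0/0 (default, matches everything) -> Router T
  154.0.0.0/7 (154.0.0.0 - 155.255.255.255) -> Router C
  155.64.0.0/10 (155.64.0.0 - 155.127.255.255) -> Router F
  155.127.0.0/17 (155.127.0.0 - 155.127.127.255) -> Router R
More-specific entries that do NOT match:
  155.127.122.112/29 (155.127.122.112 - 155.127.122.119) does not contain 155.127.122.97
  155.127.122.104/29 (155.127.122.104 - 155.127.122.111) does not contain 155.127.122.97
  155.127.122.64/29 (155.127.122.64 - 155.127.122.71) does not contain 155.127.122.97
  155.127.122.32/27 (155.127.122.32 - 155.127.122.63) does not contain 155.127.122.97
  155.127.120.96/27 (155.127.120.96 - 155.127.120.127) does not contain 155.127.122.97
  155.127.122.64/27 (155.127.122.64 - 155.127.122.95) does not contain 155.127.122.97
  155.127.122.192/26 (155.127.122.192 - 155.127.122.255) does not contain 155.127.122.97
  155.127.120.0/23 (155.127.120.0 - 155.127.121.255) does not contain 155.127.122.97
  155.111.120.0/21 (155.111.120.0 - 155.111.127.255) does not contain 155.127.122.97
Longest matching prefix is /17 -> next hop Router R.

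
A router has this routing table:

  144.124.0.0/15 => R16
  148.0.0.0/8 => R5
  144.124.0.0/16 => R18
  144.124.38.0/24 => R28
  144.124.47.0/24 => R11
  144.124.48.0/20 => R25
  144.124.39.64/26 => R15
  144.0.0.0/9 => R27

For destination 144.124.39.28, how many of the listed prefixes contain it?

Prefixes containing 144.124.39.28:
  144.0.0.0/9 (144.0.0.0 - 144.127.255.255)
  144.124.0.0/15 (144.124.0.0 - 144.125.255.255)
  144.124.0.0/16 (144.124.0.0 - 144.124.255.255)
Total matching entries: 3.

3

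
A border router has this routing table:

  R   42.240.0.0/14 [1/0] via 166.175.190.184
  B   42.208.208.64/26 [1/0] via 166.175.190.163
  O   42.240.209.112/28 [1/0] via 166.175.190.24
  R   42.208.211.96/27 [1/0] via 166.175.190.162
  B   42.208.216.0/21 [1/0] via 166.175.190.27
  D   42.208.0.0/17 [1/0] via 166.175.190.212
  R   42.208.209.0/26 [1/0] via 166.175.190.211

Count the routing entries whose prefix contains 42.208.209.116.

0

No listed prefix contains 42.208.209.116.
Total matching entries: 0.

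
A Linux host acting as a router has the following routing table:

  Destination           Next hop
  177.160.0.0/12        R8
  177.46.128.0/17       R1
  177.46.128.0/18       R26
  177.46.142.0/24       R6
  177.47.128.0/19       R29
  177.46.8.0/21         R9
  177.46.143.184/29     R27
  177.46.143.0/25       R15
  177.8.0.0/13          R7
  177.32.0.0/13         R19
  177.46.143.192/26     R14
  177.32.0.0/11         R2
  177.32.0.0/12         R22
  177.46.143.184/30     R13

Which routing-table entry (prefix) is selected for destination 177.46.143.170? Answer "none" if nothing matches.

Entries matching 177.46.143.170:
  177.32.0.0/11 (177.32.0.0 - 177.63.255.255)
  177.32.0.0/12 (177.32.0.0 - 177.47.255.255)
  177.46.128.0/17 (177.46.128.0 - 177.46.255.255)
  177.46.128.0/18 (177.46.128.0 - 177.46.191.255)
Most specific is 177.46.128.0/18.

177.46.128.0/18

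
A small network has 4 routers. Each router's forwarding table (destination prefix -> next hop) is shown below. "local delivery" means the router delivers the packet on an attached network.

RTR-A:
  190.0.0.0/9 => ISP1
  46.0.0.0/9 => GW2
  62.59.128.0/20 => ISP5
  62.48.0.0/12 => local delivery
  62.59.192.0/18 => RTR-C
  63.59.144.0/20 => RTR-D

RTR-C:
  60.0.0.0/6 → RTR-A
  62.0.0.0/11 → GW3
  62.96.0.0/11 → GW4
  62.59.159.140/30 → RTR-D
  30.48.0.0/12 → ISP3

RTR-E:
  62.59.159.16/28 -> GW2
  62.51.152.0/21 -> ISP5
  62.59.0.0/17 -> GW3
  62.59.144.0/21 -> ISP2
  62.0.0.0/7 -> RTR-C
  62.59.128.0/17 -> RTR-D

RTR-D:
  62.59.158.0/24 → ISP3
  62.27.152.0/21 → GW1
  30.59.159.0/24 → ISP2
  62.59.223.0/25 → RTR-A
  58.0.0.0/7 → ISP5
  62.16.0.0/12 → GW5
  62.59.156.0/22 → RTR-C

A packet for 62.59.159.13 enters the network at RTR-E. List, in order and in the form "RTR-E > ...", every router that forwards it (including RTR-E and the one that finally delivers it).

At RTR-E: longest match for 62.59.159.13 is 62.59.128.0/17 -> RTR-D
At RTR-D: longest match for 62.59.159.13 is 62.59.156.0/22 -> RTR-C
At RTR-C: longest match for 62.59.159.13 is 60.0.0.0/6 -> RTR-A
At RTR-A: longest match for 62.59.159.13 is 62.48.0.0/12 -> local delivery

RTR-E > RTR-D > RTR-C > RTR-A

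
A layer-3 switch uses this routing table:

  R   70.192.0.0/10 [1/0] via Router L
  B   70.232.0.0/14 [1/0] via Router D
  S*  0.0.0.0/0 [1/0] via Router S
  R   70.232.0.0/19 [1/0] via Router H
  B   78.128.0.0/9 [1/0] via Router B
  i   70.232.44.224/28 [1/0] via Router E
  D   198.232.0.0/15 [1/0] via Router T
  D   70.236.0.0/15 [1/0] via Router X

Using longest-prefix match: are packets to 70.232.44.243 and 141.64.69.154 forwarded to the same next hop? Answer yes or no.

70.232.44.243: longest match 70.232.0.0/14 -> Router D
141.64.69.154: longest match 0.0.0.0/0 -> Router S

no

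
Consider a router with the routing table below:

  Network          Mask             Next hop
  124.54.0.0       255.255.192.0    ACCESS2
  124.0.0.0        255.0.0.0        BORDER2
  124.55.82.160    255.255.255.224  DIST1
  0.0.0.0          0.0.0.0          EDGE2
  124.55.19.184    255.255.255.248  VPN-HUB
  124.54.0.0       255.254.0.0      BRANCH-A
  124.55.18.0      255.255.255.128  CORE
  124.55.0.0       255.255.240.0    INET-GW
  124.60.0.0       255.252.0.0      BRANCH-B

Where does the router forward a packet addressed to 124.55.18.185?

Routes whose prefix contains 124.55.18.185:
  0.0.0.0/0 (default, matches everything) -> EDGE2
  124.0.0.0/8 (124.0.0.0 - 124.255.255.255) -> BORDER2
  124.54.0.0/15 (124.54.0.0 - 124.55.255.255) -> BRANCH-A
More-specific entries that do NOT match:
  124.55.19.184/29 (124.55.19.184 - 124.55.19.191) does not contain 124.55.18.185
  124.55.82.160/27 (124.55.82.160 - 124.55.82.191) does not contain 124.55.18.185
  124.55.18.0/25 (124.55.18.0 - 124.55.18.127) does not contain 124.55.18.185
  124.55.0.0/20 (124.55.0.0 - 124.55.15.255) does not contain 124.55.18.185
  124.54.0.0/18 (124.54.0.0 - 124.54.63.255) does not contain 124.55.18.185
Longest matching prefix is /15 -> next hop BRANCH-A.

BRANCH-A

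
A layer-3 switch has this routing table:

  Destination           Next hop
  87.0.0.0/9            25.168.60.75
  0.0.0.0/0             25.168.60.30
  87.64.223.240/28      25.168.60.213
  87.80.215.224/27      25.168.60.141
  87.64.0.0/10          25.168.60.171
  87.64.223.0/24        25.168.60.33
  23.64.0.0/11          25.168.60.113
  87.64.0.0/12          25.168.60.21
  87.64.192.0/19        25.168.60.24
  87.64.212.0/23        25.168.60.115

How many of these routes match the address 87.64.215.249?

Prefixes containing 87.64.215.249:
  0.0.0.0/0 (default, matches everything)
  87.0.0.0/9 (87.0.0.0 - 87.127.255.255)
  87.64.0.0/10 (87.64.0.0 - 87.127.255.255)
  87.64.0.0/12 (87.64.0.0 - 87.79.255.255)
  87.64.192.0/19 (87.64.192.0 - 87.64.223.255)
Total matching entries: 5.

5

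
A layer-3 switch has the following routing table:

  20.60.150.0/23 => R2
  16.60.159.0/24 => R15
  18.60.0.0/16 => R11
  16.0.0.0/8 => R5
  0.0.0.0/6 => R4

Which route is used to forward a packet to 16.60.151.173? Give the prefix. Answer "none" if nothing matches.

16.0.0.0/8

Entries matching 16.60.151.173:
  16.0.0.0/8 (16.0.0.0 - 16.255.255.255)
Most specific is 16.0.0.0/8.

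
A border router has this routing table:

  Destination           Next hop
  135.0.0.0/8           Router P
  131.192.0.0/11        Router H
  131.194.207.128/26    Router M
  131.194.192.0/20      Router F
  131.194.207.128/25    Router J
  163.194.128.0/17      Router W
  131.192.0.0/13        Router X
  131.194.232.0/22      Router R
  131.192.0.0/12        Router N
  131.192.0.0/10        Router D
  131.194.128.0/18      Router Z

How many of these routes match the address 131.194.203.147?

5

Prefixes containing 131.194.203.147:
  131.192.0.0/10 (131.192.0.0 - 131.255.255.255)
  131.192.0.0/11 (131.192.0.0 - 131.223.255.255)
  131.192.0.0/12 (131.192.0.0 - 131.207.255.255)
  131.192.0.0/13 (131.192.0.0 - 131.199.255.255)
  131.194.192.0/20 (131.194.192.0 - 131.194.207.255)
Total matching entries: 5.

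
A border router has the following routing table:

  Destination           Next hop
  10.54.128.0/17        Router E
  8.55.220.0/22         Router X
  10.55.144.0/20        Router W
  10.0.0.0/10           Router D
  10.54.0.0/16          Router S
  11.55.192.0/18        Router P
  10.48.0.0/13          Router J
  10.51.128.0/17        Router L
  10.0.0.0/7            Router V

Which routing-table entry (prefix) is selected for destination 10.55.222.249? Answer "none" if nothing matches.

Entries matching 10.55.222.249:
  10.0.0.0/7 (10.0.0.0 - 11.255.255.255)
  10.0.0.0/10 (10.0.0.0 - 10.63.255.255)
  10.48.0.0/13 (10.48.0.0 - 10.55.255.255)
Most specific is 10.48.0.0/13.

10.48.0.0/13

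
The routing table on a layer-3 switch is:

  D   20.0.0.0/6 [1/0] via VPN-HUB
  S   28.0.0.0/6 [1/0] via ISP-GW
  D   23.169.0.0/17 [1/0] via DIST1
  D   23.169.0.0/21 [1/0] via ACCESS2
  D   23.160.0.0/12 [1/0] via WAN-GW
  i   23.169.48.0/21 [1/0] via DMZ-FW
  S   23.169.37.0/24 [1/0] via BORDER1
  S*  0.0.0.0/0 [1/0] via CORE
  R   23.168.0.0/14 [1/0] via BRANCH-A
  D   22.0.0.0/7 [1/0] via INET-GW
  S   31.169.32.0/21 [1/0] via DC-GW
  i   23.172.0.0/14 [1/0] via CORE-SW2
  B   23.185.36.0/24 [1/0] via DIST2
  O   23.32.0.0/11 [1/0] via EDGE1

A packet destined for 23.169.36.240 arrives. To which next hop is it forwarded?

Routes whose prefix contains 23.169.36.240:
  0.0.0.0/0 (default, matches everything) -> CORE
  20.0.0.0/6 (20.0.0.0 - 23.255.255.255) -> VPN-HUB
  22.0.0.0/7 (22.0.0.0 - 23.255.255.255) -> INET-GW
  23.160.0.0/12 (23.160.0.0 - 23.175.255.255) -> WAN-GW
  23.168.0.0/14 (23.168.0.0 - 23.171.255.255) -> BRANCH-A
  23.169.0.0/17 (23.169.0.0 - 23.169.127.255) -> DIST1
More-specific entries that do NOT match:
  23.169.37.0/24 (23.169.37.0 - 23.169.37.255) does not contain 23.169.36.240
  23.185.36.0/24 (23.185.36.0 - 23.185.36.255) does not contain 23.169.36.240
  23.169.0.0/21 (23.169.0.0 - 23.169.7.255) does not contain 23.169.36.240
  23.169.48.0/21 (23.169.48.0 - 23.169.55.255) does not contain 23.169.36.240
  31.169.32.0/21 (31.169.32.0 - 31.169.39.255) does not contain 23.169.36.240
Longest matching prefix is /17 -> next hop DIST1.

DIST1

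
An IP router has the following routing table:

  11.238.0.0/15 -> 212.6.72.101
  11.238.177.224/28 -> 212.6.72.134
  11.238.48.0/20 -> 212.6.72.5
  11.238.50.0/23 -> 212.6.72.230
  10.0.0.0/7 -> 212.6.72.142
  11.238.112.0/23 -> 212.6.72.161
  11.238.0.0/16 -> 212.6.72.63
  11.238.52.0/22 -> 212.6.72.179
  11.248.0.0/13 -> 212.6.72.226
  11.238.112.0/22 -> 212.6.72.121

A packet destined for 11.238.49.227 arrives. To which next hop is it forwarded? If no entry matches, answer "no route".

212.6.72.5

Routes whose prefix contains 11.238.49.227:
  10.0.0.0/7 (10.0.0.0 - 11.255.255.255) -> 212.6.72.142
  11.238.0.0/15 (11.238.0.0 - 11.239.255.255) -> 212.6.72.101
  11.238.0.0/16 (11.238.0.0 - 11.238.255.255) -> 212.6.72.63
  11.238.48.0/20 (11.238.48.0 - 11.238.63.255) -> 212.6.72.5
More-specific entries that do NOT match:
  11.238.177.224/28 (11.238.177.224 - 11.238.177.239) does not contain 11.238.49.227
  11.238.50.0/23 (11.238.50.0 - 11.238.51.255) does not contain 11.238.49.227
  11.238.112.0/23 (11.238.112.0 - 11.238.113.255) does not contain 11.238.49.227
  11.238.52.0/22 (11.238.52.0 - 11.238.55.255) does not contain 11.238.49.227
  11.238.112.0/22 (11.238.112.0 - 11.238.115.255) does not contain 11.238.49.227
Longest matching prefix is /20 -> next hop 212.6.72.5.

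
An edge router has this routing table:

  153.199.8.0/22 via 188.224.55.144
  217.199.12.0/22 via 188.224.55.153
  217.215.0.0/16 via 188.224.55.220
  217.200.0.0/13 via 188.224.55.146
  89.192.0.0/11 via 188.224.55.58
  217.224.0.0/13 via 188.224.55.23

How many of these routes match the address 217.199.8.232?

No listed prefix contains 217.199.8.232.
Total matching entries: 0.

0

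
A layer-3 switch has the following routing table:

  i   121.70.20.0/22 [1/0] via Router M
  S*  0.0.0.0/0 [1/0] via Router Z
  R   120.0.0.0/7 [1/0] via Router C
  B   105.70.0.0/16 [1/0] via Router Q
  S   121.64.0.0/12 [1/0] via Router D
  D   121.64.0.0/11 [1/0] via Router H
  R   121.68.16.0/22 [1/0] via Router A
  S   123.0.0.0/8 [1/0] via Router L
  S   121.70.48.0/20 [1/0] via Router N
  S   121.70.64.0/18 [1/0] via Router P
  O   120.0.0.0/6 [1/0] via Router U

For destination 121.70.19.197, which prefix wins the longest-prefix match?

121.64.0.0/12

Entries matching 121.70.19.197:
  0.0.0.0/0 (default, matches everything)
  120.0.0.0/6 (120.0.0.0 - 123.255.255.255)
  120.0.0.0/7 (120.0.0.0 - 121.255.255.255)
  121.64.0.0/11 (121.64.0.0 - 121.95.255.255)
  121.64.0.0/12 (121.64.0.0 - 121.79.255.255)
Most specific is 121.64.0.0/12.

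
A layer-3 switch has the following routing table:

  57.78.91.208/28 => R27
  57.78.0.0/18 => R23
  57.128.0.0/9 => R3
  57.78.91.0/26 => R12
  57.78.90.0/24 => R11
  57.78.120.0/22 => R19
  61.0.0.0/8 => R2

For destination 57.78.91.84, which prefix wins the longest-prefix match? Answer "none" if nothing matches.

57.78.91.84 is outside every listed prefix and there is no default route.

none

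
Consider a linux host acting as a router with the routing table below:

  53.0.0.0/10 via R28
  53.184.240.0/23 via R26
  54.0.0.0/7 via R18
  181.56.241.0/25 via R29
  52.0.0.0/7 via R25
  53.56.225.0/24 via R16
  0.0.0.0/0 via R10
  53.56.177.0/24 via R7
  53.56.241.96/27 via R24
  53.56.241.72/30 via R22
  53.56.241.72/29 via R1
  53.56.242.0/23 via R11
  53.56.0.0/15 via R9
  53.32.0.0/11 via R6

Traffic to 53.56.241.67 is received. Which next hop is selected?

Routes whose prefix contains 53.56.241.67:
  0.0.0.0/0 (default, matches everything) -> R10
  52.0.0.0/7 (52.0.0.0 - 53.255.255.255) -> R25
  53.0.0.0/10 (53.0.0.0 - 53.63.255.255) -> R28
  53.32.0.0/11 (53.32.0.0 - 53.63.255.255) -> R6
  53.56.0.0/15 (53.56.0.0 - 53.57.255.255) -> R9
More-specific entries that do NOT match:
  53.56.241.72/30 (53.56.241.72 - 53.56.241.75) does not contain 53.56.241.67
  53.56.241.72/29 (53.56.241.72 - 53.56.241.79) does not contain 53.56.241.67
  53.56.241.96/27 (53.56.241.96 - 53.56.241.127) does not contain 53.56.241.67
  181.56.241.0/25 (181.56.241.0 - 181.56.241.127) does not contain 53.56.241.67
  53.56.225.0/24 (53.56.225.0 - 53.56.225.255) does not contain 53.56.241.67
  53.56.177.0/24 (53.56.177.0 - 53.56.177.255) does not contain 53.56.241.67
  53.184.240.0/23 (53.184.240.0 - 53.184.241.255) does not contain 53.56.241.67
  53.56.242.0/23 (53.56.242.0 - 53.56.243.255) does not contain 53.56.241.67
Longest matching prefix is /15 -> next hop R9.

R9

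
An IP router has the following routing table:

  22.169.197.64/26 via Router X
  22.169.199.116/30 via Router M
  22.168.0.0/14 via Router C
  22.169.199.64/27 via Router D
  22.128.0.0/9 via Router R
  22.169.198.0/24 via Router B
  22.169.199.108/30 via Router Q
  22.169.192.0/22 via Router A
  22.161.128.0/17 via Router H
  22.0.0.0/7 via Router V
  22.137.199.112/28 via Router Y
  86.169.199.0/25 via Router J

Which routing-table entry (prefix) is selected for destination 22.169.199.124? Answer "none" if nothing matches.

Entries matching 22.169.199.124:
  22.0.0.0/7 (22.0.0.0 - 23.255.255.255)
  22.128.0.0/9 (22.128.0.0 - 22.255.255.255)
  22.168.0.0/14 (22.168.0.0 - 22.171.255.255)
Most specific is 22.168.0.0/14.

22.168.0.0/14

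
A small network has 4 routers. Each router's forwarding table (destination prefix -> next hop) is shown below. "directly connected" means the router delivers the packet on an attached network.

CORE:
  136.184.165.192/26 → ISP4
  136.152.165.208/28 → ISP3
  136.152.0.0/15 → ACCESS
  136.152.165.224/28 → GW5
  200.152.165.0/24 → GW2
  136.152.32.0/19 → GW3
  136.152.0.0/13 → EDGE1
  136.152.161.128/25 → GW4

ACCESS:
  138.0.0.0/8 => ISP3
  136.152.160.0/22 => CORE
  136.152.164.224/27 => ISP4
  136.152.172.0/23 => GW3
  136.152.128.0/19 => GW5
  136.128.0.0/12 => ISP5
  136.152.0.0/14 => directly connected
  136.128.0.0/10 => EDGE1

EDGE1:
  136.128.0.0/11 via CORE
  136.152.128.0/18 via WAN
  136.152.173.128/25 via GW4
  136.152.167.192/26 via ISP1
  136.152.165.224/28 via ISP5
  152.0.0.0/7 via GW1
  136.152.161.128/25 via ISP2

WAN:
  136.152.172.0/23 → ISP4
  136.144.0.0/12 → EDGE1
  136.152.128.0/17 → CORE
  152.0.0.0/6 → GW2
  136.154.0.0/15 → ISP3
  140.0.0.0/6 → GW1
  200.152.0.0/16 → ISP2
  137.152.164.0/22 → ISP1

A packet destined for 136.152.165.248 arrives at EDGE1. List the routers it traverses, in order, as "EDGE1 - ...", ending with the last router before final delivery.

At EDGE1: longest match for 136.152.165.248 is 136.152.128.0/18 -> WAN
At WAN: longest match for 136.152.165.248 is 136.152.128.0/17 -> CORE
At CORE: longest match for 136.152.165.248 is 136.152.0.0/15 -> ACCESS
At ACCESS: longest match for 136.152.165.248 is 136.152.0.0/14 -> directly connected

EDGE1 - WAN - CORE - ACCESS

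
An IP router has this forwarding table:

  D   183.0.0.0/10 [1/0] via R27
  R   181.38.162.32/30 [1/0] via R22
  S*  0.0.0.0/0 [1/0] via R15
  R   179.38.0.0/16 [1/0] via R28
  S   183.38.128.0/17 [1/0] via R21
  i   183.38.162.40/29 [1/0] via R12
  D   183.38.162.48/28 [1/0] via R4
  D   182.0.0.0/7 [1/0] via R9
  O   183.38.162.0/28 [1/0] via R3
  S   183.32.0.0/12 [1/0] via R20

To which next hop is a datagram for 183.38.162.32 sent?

Routes whose prefix contains 183.38.162.32:
  0.0.0.0/0 (default, matches everything) -> R15
  182.0.0.0/7 (182.0.0.0 - 183.255.255.255) -> R9
  183.0.0.0/10 (183.0.0.0 - 183.63.255.255) -> R27
  183.32.0.0/12 (183.32.0.0 - 183.47.255.255) -> R20
  183.38.128.0/17 (183.38.128.0 - 183.38.255.255) -> R21
More-specific entries that do NOT match:
  181.38.162.32/30 (181.38.162.32 - 181.38.162.35) does not contain 183.38.162.32
  183.38.162.40/29 (183.38.162.40 - 183.38.162.47) does not contain 183.38.162.32
  183.38.162.48/28 (183.38.162.48 - 183.38.162.63) does not contain 183.38.162.32
  183.38.162.0/28 (183.38.162.0 - 183.38.162.15) does not contain 183.38.162.32
Longest matching prefix is /17 -> next hop R21.

R21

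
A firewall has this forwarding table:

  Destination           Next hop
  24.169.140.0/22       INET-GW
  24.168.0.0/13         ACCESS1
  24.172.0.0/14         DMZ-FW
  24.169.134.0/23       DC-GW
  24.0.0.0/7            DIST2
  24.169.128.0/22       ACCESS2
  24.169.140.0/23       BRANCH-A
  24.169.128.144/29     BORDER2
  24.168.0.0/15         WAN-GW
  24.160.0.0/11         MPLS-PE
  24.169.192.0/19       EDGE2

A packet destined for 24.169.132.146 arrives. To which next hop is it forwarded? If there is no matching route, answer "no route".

WAN-GW

Routes whose prefix contains 24.169.132.146:
  24.0.0.0/7 (24.0.0.0 - 25.255.255.255) -> DIST2
  24.160.0.0/11 (24.160.0.0 - 24.191.255.255) -> MPLS-PE
  24.168.0.0/13 (24.168.0.0 - 24.175.255.255) -> ACCESS1
  24.168.0.0/15 (24.168.0.0 - 24.169.255.255) -> WAN-GW
More-specific entries that do NOT match:
  24.169.128.144/29 (24.169.128.144 - 24.169.128.151) does not contain 24.169.132.146
  24.169.134.0/23 (24.169.134.0 - 24.169.135.255) does not contain 24.169.132.146
  24.169.140.0/23 (24.169.140.0 - 24.169.141.255) does not contain 24.169.132.146
  24.169.140.0/22 (24.169.140.0 - 24.169.143.255) does not contain 24.169.132.146
  24.169.128.0/22 (24.169.128.0 - 24.169.131.255) does not contain 24.169.132.146
  24.169.192.0/19 (24.169.192.0 - 24.169.223.255) does not contain 24.169.132.146
Longest matching prefix is /15 -> next hop WAN-GW.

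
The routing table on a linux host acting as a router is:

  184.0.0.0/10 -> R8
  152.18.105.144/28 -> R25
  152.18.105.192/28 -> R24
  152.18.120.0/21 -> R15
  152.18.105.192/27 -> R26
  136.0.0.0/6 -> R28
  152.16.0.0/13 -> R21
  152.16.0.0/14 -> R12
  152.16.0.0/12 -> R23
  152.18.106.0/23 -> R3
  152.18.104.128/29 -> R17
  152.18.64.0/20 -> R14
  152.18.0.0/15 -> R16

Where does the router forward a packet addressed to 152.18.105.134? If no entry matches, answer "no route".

R16

Routes whose prefix contains 152.18.105.134:
  152.16.0.0/12 (152.16.0.0 - 152.31.255.255) -> R23
  152.16.0.0/13 (152.16.0.0 - 152.23.255.255) -> R21
  152.16.0.0/14 (152.16.0.0 - 152.19.255.255) -> R12
  152.18.0.0/15 (152.18.0.0 - 152.19.255.255) -> R16
More-specific entries that do NOT match:
  152.18.104.128/29 (152.18.104.128 - 152.18.104.135) does not contain 152.18.105.134
  152.18.105.144/28 (152.18.105.144 - 152.18.105.159) does not contain 152.18.105.134
  152.18.105.192/28 (152.18.105.192 - 152.18.105.207) does not contain 152.18.105.134
  152.18.105.192/27 (152.18.105.192 - 152.18.105.223) does not contain 152.18.105.134
  152.18.106.0/23 (152.18.106.0 - 152.18.107.255) does not contain 152.18.105.134
  152.18.120.0/21 (152.18.120.0 - 152.18.127.255) does not contain 152.18.105.134
  152.18.64.0/20 (152.18.64.0 - 152.18.79.255) does not contain 152.18.105.134
Longest matching prefix is /15 -> next hop R16.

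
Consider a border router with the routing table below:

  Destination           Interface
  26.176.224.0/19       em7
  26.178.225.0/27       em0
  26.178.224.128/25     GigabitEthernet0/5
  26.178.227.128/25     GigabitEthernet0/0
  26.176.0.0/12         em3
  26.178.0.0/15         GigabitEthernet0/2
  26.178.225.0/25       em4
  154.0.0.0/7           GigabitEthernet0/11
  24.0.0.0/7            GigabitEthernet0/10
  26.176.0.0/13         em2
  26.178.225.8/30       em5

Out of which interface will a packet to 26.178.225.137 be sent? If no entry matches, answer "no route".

GigabitEthernet0/2

Routes whose prefix contains 26.178.225.137:
  26.176.0.0/12 (26.176.0.0 - 26.191.255.255) -> em3
  26.176.0.0/13 (26.176.0.0 - 26.183.255.255) -> em2
  26.178.0.0/15 (26.178.0.0 - 26.179.255.255) -> GigabitEthernet0/2
More-specific entries that do NOT match:
  26.178.225.8/30 (26.178.225.8 - 26.178.225.11) does not contain 26.178.225.137
  26.178.225.0/27 (26.178.225.0 - 26.178.225.31) does not contain 26.178.225.137
  26.178.224.128/25 (26.178.224.128 - 26.178.224.255) does not contain 26.178.225.137
  26.178.227.128/25 (26.178.227.128 - 26.178.227.255) does not contain 26.178.225.137
  26.178.225.0/25 (26.178.225.0 - 26.178.225.127) does not contain 26.178.225.137
  26.176.224.0/19 (26.176.224.0 - 26.176.255.255) does not contain 26.178.225.137
Longest matching prefix is /15 -> interface GigabitEthernet0/2.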